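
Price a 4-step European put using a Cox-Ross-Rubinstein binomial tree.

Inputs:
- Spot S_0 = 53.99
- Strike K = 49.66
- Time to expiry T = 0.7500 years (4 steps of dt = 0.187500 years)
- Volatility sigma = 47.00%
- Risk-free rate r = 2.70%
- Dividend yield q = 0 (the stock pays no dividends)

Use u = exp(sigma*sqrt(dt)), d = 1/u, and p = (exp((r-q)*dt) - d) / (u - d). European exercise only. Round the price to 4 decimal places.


Answer: Price = V(0,0) = 5.9924

Derivation:
dt = T/N = 0.187500
u = exp(sigma*sqrt(dt)) = 1.225705; d = 1/u = 0.815857
p = (exp((r-q)*dt) - d) / (u - d) = 0.461679
Discount per step: exp(-r*dt) = 0.994950
Stock lattice S(k, i) with i counting down-moves:
  k=0: S(0,0) = 53.9900
  k=1: S(1,0) = 66.1758; S(1,1) = 44.0481
  k=2: S(2,0) = 81.1120; S(2,1) = 53.9900; S(2,2) = 35.9370
  k=3: S(3,0) = 99.4193; S(3,1) = 66.1758; S(3,2) = 44.0481; S(3,3) = 29.3194
  k=4: S(4,0) = 121.8588; S(4,1) = 81.1120; S(4,2) = 53.9900; S(4,3) = 35.9370; S(4,4) = 23.9205
Terminal payoffs V(N, i) = max(K - S_T, 0):
  V(4,0) = 0.000000; V(4,1) = 0.000000; V(4,2) = 0.000000; V(4,3) = 13.723018; V(4,4) = 25.739521
Backward induction: V(k, i) = exp(-r*dt) * [p * V(k+1, i) + (1-p) * V(k+1, i+1)].
  V(3,0) = exp(-r*dt) * [p*0.000000 + (1-p)*0.000000] = 0.000000
  V(3,1) = exp(-r*dt) * [p*0.000000 + (1-p)*0.000000] = 0.000000
  V(3,2) = exp(-r*dt) * [p*0.000000 + (1-p)*13.723018] = 7.350080
  V(3,3) = exp(-r*dt) * [p*13.723018 + (1-p)*25.739521] = 20.089787
  V(2,0) = exp(-r*dt) * [p*0.000000 + (1-p)*0.000000] = 0.000000
  V(2,1) = exp(-r*dt) * [p*0.000000 + (1-p)*7.350080] = 3.936719
  V(2,2) = exp(-r*dt) * [p*7.350080 + (1-p)*20.089787] = 14.136380
  V(1,0) = exp(-r*dt) * [p*0.000000 + (1-p)*3.936719] = 2.108516
  V(1,1) = exp(-r*dt) * [p*3.936719 + (1-p)*14.136380] = 9.379801
  V(0,0) = exp(-r*dt) * [p*2.108516 + (1-p)*9.379801] = 5.992386


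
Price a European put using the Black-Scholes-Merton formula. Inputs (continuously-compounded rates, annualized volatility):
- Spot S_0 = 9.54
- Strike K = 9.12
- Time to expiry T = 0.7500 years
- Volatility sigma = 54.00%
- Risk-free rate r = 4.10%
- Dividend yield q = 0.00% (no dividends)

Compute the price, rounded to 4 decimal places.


d1 = (ln(S/K) + (r - q + 0.5*sigma^2) * T) / (sigma * sqrt(T)) = 0.39585632
d2 = d1 - sigma * sqrt(T) = -0.07179739
exp(-rT) = 0.96971797; exp(-qT) = 1.00000000
P = K * exp(-rT) * N(-d2) - S_0 * exp(-qT) * N(-d1)
N(-d1) = 0.34610551; N(-d2) = 0.52861843
P = 9.1200 * 0.96971797 * 0.52861843 - 9.5400 * 1.00000000 * 0.34610551 = 1.3732

Answer: Price = 1.3732


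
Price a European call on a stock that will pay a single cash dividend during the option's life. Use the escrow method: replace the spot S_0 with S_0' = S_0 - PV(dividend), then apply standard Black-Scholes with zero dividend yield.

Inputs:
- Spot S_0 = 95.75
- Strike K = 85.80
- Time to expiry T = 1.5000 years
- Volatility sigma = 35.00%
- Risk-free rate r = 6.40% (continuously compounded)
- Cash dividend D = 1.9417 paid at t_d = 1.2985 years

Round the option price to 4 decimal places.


Answer: Price = 23.9350

Derivation:
PV(D) = D * exp(-r * t_d) = 1.9417 * 0.92025544 = 1.78685998
S_0' = S_0 - PV(D) = 95.7500 - 1.78685998 = 93.96314002
d1 = (ln(S_0'/K) + (r + sigma^2/2)*T) / (sigma*sqrt(T)) = 0.65030120
d2 = d1 - sigma*sqrt(T) = 0.22164050
exp(-rT) = 0.90846402
N(d1) = 0.74225116; N(d2) = 0.58770312
C = S_0' * N(d1) - K * exp(-rT) * N(d2) = 93.96314002 * 0.74225116 - 85.8000 * 0.90846402 * 0.58770312 = 23.9350


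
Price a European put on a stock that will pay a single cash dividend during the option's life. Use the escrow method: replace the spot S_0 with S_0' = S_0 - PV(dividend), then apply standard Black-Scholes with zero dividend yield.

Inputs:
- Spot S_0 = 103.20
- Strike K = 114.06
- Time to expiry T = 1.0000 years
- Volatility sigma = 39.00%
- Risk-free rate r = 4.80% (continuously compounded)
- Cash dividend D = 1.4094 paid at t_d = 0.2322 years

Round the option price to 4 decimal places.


PV(D) = D * exp(-r * t_d) = 1.4094 * 0.98891628 = 1.39377861
S_0' = S_0 - PV(D) = 103.2000 - 1.39377861 = 101.80622139
d1 = (ln(S_0'/K) + (r + sigma^2/2)*T) / (sigma*sqrt(T)) = 0.02665792
d2 = d1 - sigma*sqrt(T) = -0.36334208
exp(-rT) = 0.95313379
N(-d1) = 0.48936629; N(-d2) = 0.64182532
P = K * exp(-rT) * N(-d2) - S_0' * N(-d1) = 114.0600 * 0.95313379 * 0.64182532 - 101.80622139 * 0.48936629 = 19.9551

Answer: Price = 19.9551


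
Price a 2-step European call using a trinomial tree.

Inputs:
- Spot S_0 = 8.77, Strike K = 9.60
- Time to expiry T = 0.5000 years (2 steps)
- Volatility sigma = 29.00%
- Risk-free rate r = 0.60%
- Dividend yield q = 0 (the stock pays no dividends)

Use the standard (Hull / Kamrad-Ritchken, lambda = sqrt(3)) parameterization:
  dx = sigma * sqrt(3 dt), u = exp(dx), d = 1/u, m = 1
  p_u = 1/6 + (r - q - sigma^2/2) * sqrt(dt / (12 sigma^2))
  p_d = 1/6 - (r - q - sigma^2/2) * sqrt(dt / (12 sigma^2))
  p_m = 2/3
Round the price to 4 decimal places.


Answer: Price = V(0,0) = 0.4388

Derivation:
dt = T/N = 0.250000; dx = sigma*sqrt(3*dt) = 0.251147
u = exp(dx) = 1.285500; d = 1/u = 0.777908
p_u = 0.148724, p_m = 0.666667, p_d = 0.184609
Discount per step: exp(-r*dt) = 0.998501
Stock lattice S(k, j) with j the centered position index:
  k=0: S(0,+0) = 8.7700
  k=1: S(1,-1) = 6.8223; S(1,+0) = 8.7700; S(1,+1) = 11.2738
  k=2: S(2,-2) = 5.3071; S(2,-1) = 6.8223; S(2,+0) = 8.7700; S(2,+1) = 11.2738; S(2,+2) = 14.4925
Terminal payoffs V(N, j) = max(S_T - K, 0):
  V(2,-2) = 0.000000; V(2,-1) = 0.000000; V(2,+0) = 0.000000; V(2,+1) = 1.673831; V(2,+2) = 4.892504
Backward induction: V(k, j) = exp(-r*dt) * [p_u * V(k+1, j+1) + p_m * V(k+1, j) + p_d * V(k+1, j-1)]
  V(1,-1) = exp(-r*dt) * [p_u*0.000000 + p_m*0.000000 + p_d*0.000000] = 0.000000
  V(1,+0) = exp(-r*dt) * [p_u*1.673831 + p_m*0.000000 + p_d*0.000000] = 0.248566
  V(1,+1) = exp(-r*dt) * [p_u*4.892504 + p_m*1.673831 + p_d*0.000000] = 1.840757
  V(0,+0) = exp(-r*dt) * [p_u*1.840757 + p_m*0.248566 + p_d*0.000000] = 0.438816


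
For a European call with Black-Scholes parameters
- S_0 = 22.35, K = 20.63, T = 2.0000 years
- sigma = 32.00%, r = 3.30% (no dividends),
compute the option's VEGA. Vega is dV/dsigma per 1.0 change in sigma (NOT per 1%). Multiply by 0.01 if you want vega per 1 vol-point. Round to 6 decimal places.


d1 = 0.5490684023; d2 = 0.0965200623
phi(d1) = 0.3431194683; exp(-qT) = 1.0000000000; exp(-rT) = 0.9361308643
Vega = S * exp(-qT) * phi(d1) * sqrt(T) = 22.3500 * 1.0000000000 * 0.3431194683 * 1.4142135624 = 10.845208

Answer: Vega = 10.845208


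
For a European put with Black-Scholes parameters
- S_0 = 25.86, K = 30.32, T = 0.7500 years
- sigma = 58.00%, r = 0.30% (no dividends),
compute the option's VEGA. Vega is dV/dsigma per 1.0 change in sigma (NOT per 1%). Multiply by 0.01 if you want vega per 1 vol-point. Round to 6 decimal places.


d1 = -0.0611397758; d2 = -0.5634345100
phi(d1) = 0.3981973393; exp(-qT) = 1.0000000000; exp(-rT) = 0.9977525294
Vega = S * exp(-qT) * phi(d1) * sqrt(T) = 25.8600 * 1.0000000000 * 0.3981973393 * 0.8660254038 = 8.917795

Answer: Vega = 8.917795


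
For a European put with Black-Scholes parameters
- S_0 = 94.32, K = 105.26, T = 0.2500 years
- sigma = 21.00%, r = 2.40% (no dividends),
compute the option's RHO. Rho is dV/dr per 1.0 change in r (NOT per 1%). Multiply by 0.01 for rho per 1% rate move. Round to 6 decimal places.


d1 = -0.9355021304; d2 = -1.0405021304
phi(d1) = 0.2575553447; exp(-qT) = 1.0000000000; exp(-rT) = 0.9940179641
N(-d2) = 0.8509466626
Rho = -K*T*exp(-rT)*N(-d2) = -105.2600 * 0.2500 * 0.9940179641 * 0.8509466626 = -22.258708

Answer: Rho = -22.258708


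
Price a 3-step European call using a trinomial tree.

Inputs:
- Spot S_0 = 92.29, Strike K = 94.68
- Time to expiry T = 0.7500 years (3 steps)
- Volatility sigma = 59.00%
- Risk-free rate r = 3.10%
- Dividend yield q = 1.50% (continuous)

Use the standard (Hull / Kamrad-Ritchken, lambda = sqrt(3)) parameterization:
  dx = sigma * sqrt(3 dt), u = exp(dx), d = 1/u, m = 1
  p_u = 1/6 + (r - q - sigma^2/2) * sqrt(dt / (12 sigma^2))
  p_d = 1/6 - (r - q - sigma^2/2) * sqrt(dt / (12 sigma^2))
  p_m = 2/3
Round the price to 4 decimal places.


Answer: Price = V(0,0) = 16.3077

Derivation:
dt = T/N = 0.250000; dx = sigma*sqrt(3*dt) = 0.510955
u = exp(dx) = 1.666882; d = 1/u = 0.599922
p_u = 0.128001, p_m = 0.666667, p_d = 0.205332
Discount per step: exp(-r*dt) = 0.992280
Stock lattice S(k, j) with j the centered position index:
  k=0: S(0,+0) = 92.2900
  k=1: S(1,-1) = 55.3668; S(1,+0) = 92.2900; S(1,+1) = 153.8366
  k=2: S(2,-2) = 33.2158; S(2,-1) = 55.3668; S(2,+0) = 92.2900; S(2,+1) = 153.8366; S(2,+2) = 256.4274
  k=3: S(3,-3) = 19.9269; S(3,-2) = 33.2158; S(3,-1) = 55.3668; S(3,+0) = 92.2900; S(3,+1) = 153.8366; S(3,+2) = 256.4274; S(3,+3) = 427.4344
Terminal payoffs V(N, j) = max(S_T - K, 0):
  V(3,-3) = 0.000000; V(3,-2) = 0.000000; V(3,-1) = 0.000000; V(3,+0) = 0.000000; V(3,+1) = 59.156566; V(3,+2) = 161.747448; V(3,+3) = 332.754371
Backward induction: V(k, j) = exp(-r*dt) * [p_u * V(k+1, j+1) + p_m * V(k+1, j) + p_d * V(k+1, j-1)]
  V(2,-2) = exp(-r*dt) * [p_u*0.000000 + p_m*0.000000 + p_d*0.000000] = 0.000000
  V(2,-1) = exp(-r*dt) * [p_u*0.000000 + p_m*0.000000 + p_d*0.000000] = 0.000000
  V(2,+0) = exp(-r*dt) * [p_u*59.156566 + p_m*0.000000 + p_d*0.000000] = 7.513662
  V(2,+1) = exp(-r*dt) * [p_u*161.747448 + p_m*59.156566 + p_d*0.000000] = 59.677302
  V(2,+2) = exp(-r*dt) * [p_u*332.754371 + p_m*161.747448 + p_d*59.156566] = 161.316310
  V(1,-1) = exp(-r*dt) * [p_u*7.513662 + p_m*0.000000 + p_d*0.000000] = 0.954334
  V(1,+0) = exp(-r*dt) * [p_u*59.677302 + p_m*7.513662 + p_d*0.000000] = 12.550239
  V(1,+1) = exp(-r*dt) * [p_u*161.316310 + p_m*59.677302 + p_d*7.513662] = 61.497904
  V(0,+0) = exp(-r*dt) * [p_u*61.497904 + p_m*12.550239 + p_d*0.954334] = 16.307719


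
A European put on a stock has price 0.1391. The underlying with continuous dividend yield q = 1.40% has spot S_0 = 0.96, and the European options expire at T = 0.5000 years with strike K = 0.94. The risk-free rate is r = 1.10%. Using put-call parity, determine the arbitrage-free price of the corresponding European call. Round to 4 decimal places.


Answer: Call price = 0.1576

Derivation:
Put-call parity: C - P = S_0 * exp(-qT) - K * exp(-rT).
S_0 * exp(-qT) = 0.9600 * 0.99302444 = 0.95330347
K * exp(-rT) = 0.9400 * 0.99451510 = 0.93484419
C = P + S*exp(-qT) - K*exp(-rT)
C = 0.1391 + 0.95330347 - 0.93484419 = 0.1576


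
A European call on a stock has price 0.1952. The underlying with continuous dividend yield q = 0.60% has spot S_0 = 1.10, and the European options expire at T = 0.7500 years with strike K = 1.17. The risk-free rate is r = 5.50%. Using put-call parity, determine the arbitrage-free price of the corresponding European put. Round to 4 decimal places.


Answer: Put price = 0.2229

Derivation:
Put-call parity: C - P = S_0 * exp(-qT) - K * exp(-rT).
S_0 * exp(-qT) = 1.1000 * 0.99551011 = 1.09506112
K * exp(-rT) = 1.1700 * 0.95958920 = 1.12271937
P = C - S*exp(-qT) + K*exp(-rT)
P = 0.1952 - 1.09506112 + 1.12271937 = 0.2229


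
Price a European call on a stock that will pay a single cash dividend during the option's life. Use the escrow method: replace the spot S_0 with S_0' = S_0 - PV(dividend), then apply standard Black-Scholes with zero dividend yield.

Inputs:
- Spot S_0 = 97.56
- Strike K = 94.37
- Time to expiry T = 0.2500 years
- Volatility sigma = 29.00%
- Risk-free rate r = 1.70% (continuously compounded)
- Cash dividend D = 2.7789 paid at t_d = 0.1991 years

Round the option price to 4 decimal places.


PV(D) = D * exp(-r * t_d) = 2.7789 * 0.99662102 = 2.76951016
S_0' = S_0 - PV(D) = 97.5600 - 2.76951016 = 94.79048984
d1 = (ln(S_0'/K) + (r + sigma^2/2)*T) / (sigma*sqrt(T)) = 0.13247145
d2 = d1 - sigma*sqrt(T) = -0.01252855
exp(-rT) = 0.99575902
N(d1) = 0.55269430; N(d2) = 0.49500196
C = S_0' * N(d1) - K * exp(-rT) * N(d2) = 94.79048984 * 0.55269430 - 94.3700 * 0.99575902 * 0.49500196 = 5.8749

Answer: Price = 5.8749


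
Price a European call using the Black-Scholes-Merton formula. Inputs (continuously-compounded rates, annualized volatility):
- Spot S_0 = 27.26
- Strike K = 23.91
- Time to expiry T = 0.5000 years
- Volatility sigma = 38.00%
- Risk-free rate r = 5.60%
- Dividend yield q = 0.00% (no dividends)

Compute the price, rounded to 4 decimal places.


d1 = (ln(S/K) + (r - q + 0.5*sigma^2) * T) / (sigma * sqrt(T)) = 0.72654717
d2 = d1 - sigma * sqrt(T) = 0.45784660
exp(-rT) = 0.97238837; exp(-qT) = 1.00000000
C = S_0 * exp(-qT) * N(d1) - K * exp(-rT) * N(d2)
N(d1) = 0.76624830; N(d2) = 0.67646867
C = 27.2600 * 1.00000000 * 0.76624830 - 23.9100 * 0.97238837 * 0.67646867 = 5.1602

Answer: Price = 5.1602


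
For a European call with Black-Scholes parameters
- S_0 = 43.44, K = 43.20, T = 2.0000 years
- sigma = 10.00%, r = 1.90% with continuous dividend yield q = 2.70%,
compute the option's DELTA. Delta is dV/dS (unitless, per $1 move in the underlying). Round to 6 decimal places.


d1 = -0.0032514157; d2 = -0.1446727720
phi(d1) = 0.3989401717; exp(-qT) = 0.9474321065; exp(-rT) = 0.9627129409
N(d1) = 0.4987028751
Delta = exp(-qT) * N(d1) = 0.9474321065 * 0.4987028751 = 0.472487

Answer: Delta = 0.472487


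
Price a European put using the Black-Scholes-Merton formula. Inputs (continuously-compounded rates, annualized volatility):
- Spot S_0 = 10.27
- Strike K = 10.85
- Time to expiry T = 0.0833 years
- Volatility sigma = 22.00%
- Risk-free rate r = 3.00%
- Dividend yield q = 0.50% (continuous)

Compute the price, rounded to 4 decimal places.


d1 = (ln(S/K) + (r - q + 0.5*sigma^2) * T) / (sigma * sqrt(T)) = -0.80067776
d2 = d1 - sigma * sqrt(T) = -0.86417358
exp(-rT) = 0.99750412; exp(-qT) = 0.99958359
P = K * exp(-rT) * N(-d2) - S_0 * exp(-qT) * N(-d1)
N(-d1) = 0.78834089; N(-d2) = 0.80625373
P = 10.8500 * 0.99750412 * 0.80625373 - 10.2700 * 0.99958359 * 0.78834089 = 0.6331

Answer: Price = 0.6331


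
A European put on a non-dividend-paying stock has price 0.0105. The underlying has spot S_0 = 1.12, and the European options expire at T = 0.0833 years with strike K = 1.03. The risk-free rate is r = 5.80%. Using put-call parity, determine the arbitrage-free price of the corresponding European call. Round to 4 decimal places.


Put-call parity: C - P = S_0 * exp(-qT) - K * exp(-rT).
S_0 * exp(-qT) = 1.1200 * 1.00000000 = 1.12000000
K * exp(-rT) = 1.0300 * 0.99518025 = 1.02503566
C = P + S*exp(-qT) - K*exp(-rT)
C = 0.0105 + 1.12000000 - 1.02503566 = 0.1055

Answer: Call price = 0.1055


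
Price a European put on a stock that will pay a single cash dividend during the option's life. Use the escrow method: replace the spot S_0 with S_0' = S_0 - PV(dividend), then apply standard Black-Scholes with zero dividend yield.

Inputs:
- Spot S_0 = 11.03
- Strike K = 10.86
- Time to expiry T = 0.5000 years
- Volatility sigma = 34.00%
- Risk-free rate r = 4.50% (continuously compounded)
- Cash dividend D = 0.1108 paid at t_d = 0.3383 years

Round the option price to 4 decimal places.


PV(D) = D * exp(-r * t_d) = 0.1108 * 0.98489179 = 0.10912601
S_0' = S_0 - PV(D) = 11.0300 - 0.10912601 = 10.92087399
d1 = (ln(S_0'/K) + (r + sigma^2/2)*T) / (sigma*sqrt(T)) = 0.23704585
d2 = d1 - sigma*sqrt(T) = -0.00337045
exp(-rT) = 0.97775124
N(-d1) = 0.40631061; N(-d2) = 0.50134461
P = K * exp(-rT) * N(-d2) - S_0' * N(-d1) = 10.8600 * 0.97775124 * 0.50134461 - 10.92087399 * 0.40631061 = 0.8862

Answer: Price = 0.8862


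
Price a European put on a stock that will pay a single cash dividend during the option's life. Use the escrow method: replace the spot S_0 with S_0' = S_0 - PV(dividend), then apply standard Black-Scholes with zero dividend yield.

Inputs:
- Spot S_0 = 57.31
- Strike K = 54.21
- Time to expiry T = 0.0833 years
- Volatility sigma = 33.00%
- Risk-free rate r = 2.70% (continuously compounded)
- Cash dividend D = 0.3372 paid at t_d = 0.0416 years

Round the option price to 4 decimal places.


PV(D) = D * exp(-r * t_d) = 0.3372 * 0.99887743 = 0.33682147
S_0' = S_0 - PV(D) = 57.3100 - 0.33682147 = 56.97317853
d1 = (ln(S_0'/K) + (r + sigma^2/2)*T) / (sigma*sqrt(T)) = 0.59321481
d2 = d1 - sigma*sqrt(T) = 0.49797107
exp(-rT) = 0.99775343
N(-d1) = 0.27651870; N(-d2) = 0.30925222
P = K * exp(-rT) * N(-d2) - S_0' * N(-d1) = 54.2100 * 0.99775343 * 0.30925222 - 56.97317853 * 0.27651870 = 0.9728

Answer: Price = 0.9728


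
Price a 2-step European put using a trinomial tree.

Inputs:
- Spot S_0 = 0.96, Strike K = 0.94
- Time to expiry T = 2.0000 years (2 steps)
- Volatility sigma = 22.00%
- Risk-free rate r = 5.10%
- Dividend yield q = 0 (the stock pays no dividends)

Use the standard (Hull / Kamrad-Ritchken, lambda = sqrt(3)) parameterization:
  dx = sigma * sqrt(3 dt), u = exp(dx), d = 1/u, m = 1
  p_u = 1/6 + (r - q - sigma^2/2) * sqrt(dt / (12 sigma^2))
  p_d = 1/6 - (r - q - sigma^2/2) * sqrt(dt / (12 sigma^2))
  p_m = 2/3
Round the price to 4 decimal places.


Answer: Price = V(0,0) = 0.0527

Derivation:
dt = T/N = 1.000000; dx = sigma*sqrt(3*dt) = 0.381051
u = exp(dx) = 1.463823; d = 1/u = 0.683143
p_u = 0.201833, p_m = 0.666667, p_d = 0.131501
Discount per step: exp(-r*dt) = 0.950279
Stock lattice S(k, j) with j the centered position index:
  k=0: S(0,+0) = 0.9600
  k=1: S(1,-1) = 0.6558; S(1,+0) = 0.9600; S(1,+1) = 1.4053
  k=2: S(2,-2) = 0.4480; S(2,-1) = 0.6558; S(2,+0) = 0.9600; S(2,+1) = 1.4053; S(2,+2) = 2.0571
Terminal payoffs V(N, j) = max(K - S_T, 0):
  V(2,-2) = 0.491983; V(2,-1) = 0.284183; V(2,+0) = 0.000000; V(2,+1) = 0.000000; V(2,+2) = 0.000000
Backward induction: V(k, j) = exp(-r*dt) * [p_u * V(k+1, j+1) + p_m * V(k+1, j) + p_d * V(k+1, j-1)]
  V(1,-1) = exp(-r*dt) * [p_u*0.000000 + p_m*0.284183 + p_d*0.491983] = 0.241515
  V(1,+0) = exp(-r*dt) * [p_u*0.000000 + p_m*0.000000 + p_d*0.284183] = 0.035512
  V(1,+1) = exp(-r*dt) * [p_u*0.000000 + p_m*0.000000 + p_d*0.000000] = 0.000000
  V(0,+0) = exp(-r*dt) * [p_u*0.000000 + p_m*0.035512 + p_d*0.241515] = 0.052678


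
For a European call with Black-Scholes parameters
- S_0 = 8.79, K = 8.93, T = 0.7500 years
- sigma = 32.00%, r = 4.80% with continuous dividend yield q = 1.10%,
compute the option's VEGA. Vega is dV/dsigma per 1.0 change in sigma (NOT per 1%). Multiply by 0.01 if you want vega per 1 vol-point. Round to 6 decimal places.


d1 = 0.1816788391; d2 = -0.0954492901
phi(d1) = 0.3924123285; exp(-qT) = 0.9917839379; exp(-rT) = 0.9646402935
Vega = S * exp(-qT) * phi(d1) * sqrt(T) = 8.7900 * 0.9917839379 * 0.3924123285 * 0.8660254038 = 2.962642

Answer: Vega = 2.962642


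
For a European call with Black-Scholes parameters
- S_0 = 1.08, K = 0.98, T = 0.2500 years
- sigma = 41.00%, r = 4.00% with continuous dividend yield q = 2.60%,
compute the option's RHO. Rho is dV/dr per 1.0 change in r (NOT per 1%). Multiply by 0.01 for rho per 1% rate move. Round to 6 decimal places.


d1 = 0.5935426754; d2 = 0.3885426754
phi(d1) = 0.3345111767; exp(-qT) = 0.9935210793; exp(-rT) = 0.9900498337
N(d2) = 0.6511927603
Rho = K*T*exp(-rT)*N(d2) = 0.9800 * 0.2500 * 0.9900498337 * 0.6511927603 = 0.157955

Answer: Rho = 0.157955


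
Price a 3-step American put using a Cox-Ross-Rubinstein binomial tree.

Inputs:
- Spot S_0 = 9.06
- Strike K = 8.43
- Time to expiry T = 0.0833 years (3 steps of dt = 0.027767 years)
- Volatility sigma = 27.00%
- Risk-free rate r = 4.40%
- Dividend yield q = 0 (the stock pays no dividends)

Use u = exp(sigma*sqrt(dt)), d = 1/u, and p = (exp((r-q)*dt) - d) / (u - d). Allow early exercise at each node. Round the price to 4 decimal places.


dt = T/N = 0.027767
u = exp(sigma*sqrt(dt)) = 1.046018; d = 1/u = 0.956006
p = (exp((r-q)*dt) - d) / (u - d) = 0.502335
Discount per step: exp(-r*dt) = 0.998779
Stock lattice S(k, i) with i counting down-moves:
  k=0: S(0,0) = 9.0600
  k=1: S(1,0) = 9.4769; S(1,1) = 8.6614
  k=2: S(2,0) = 9.9130; S(2,1) = 9.0600; S(2,2) = 8.2804
  k=3: S(3,0) = 10.3692; S(3,1) = 9.4769; S(3,2) = 8.6614; S(3,3) = 7.9161
Terminal payoffs V(N, i) = max(K - S_T, 0):
  V(3,0) = 0.000000; V(3,1) = 0.000000; V(3,2) = 0.000000; V(3,3) = 0.513920
Backward induction: V(k, i) = exp(-r*dt) * [p * V(k+1, i) + (1-p) * V(k+1, i+1)]; then take max(V_cont, immediate exercise) for American.
  V(2,0) = exp(-r*dt) * [p*0.000000 + (1-p)*0.000000] = 0.000000; exercise = 0.000000; V(2,0) = max -> 0.000000
  V(2,1) = exp(-r*dt) * [p*0.000000 + (1-p)*0.000000] = 0.000000; exercise = 0.000000; V(2,1) = max -> 0.000000
  V(2,2) = exp(-r*dt) * [p*0.000000 + (1-p)*0.513920] = 0.255448; exercise = 0.149634; V(2,2) = max -> 0.255448
  V(1,0) = exp(-r*dt) * [p*0.000000 + (1-p)*0.000000] = 0.000000; exercise = 0.000000; V(1,0) = max -> 0.000000
  V(1,1) = exp(-r*dt) * [p*0.000000 + (1-p)*0.255448] = 0.126972; exercise = 0.000000; V(1,1) = max -> 0.126972
  V(0,0) = exp(-r*dt) * [p*0.000000 + (1-p)*0.126972] = 0.063112; exercise = 0.000000; V(0,0) = max -> 0.063112

Answer: Price = V(0,0) = 0.0631


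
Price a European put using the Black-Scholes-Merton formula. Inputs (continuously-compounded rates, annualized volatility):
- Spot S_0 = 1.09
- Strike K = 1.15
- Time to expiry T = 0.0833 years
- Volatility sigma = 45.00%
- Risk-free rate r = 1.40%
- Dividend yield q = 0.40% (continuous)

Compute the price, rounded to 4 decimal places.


Answer: Price = 0.0922

Derivation:
d1 = (ln(S/K) + (r - q + 0.5*sigma^2) * T) / (sigma * sqrt(T)) = -0.34122161
d2 = d1 - sigma * sqrt(T) = -0.47109944
exp(-rT) = 0.99883448; exp(-qT) = 0.99966686
P = K * exp(-rT) * N(-d2) - S_0 * exp(-qT) * N(-d1)
N(-d1) = 0.63353162; N(-d2) = 0.68121514
P = 1.1500 * 0.99883448 * 0.68121514 - 1.0900 * 0.99966686 * 0.63353162 = 0.0922


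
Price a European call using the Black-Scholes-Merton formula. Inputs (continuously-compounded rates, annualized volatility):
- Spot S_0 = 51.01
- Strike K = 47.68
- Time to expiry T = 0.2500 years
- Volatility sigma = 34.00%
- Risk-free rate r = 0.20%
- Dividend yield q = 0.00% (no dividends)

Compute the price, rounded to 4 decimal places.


d1 = (ln(S/K) + (r - q + 0.5*sigma^2) * T) / (sigma * sqrt(T)) = 0.48505688
d2 = d1 - sigma * sqrt(T) = 0.31505688
exp(-rT) = 0.99950012; exp(-qT) = 1.00000000
C = S_0 * exp(-qT) * N(d1) - K * exp(-rT) * N(d2)
N(d1) = 0.68618200; N(d2) = 0.62364077
C = 51.0100 * 1.00000000 * 0.68618200 - 47.6800 * 0.99950012 * 0.62364077 = 5.2818

Answer: Price = 5.2818


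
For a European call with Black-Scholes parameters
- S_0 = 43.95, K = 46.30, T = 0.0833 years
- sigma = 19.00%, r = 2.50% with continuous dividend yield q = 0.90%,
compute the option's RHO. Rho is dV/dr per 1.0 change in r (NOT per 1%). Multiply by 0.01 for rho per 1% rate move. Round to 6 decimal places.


d1 = -0.8981654391; d2 = -0.9530027439
phi(d1) = 0.2665244989; exp(-qT) = 0.9992505810; exp(-rT) = 0.9979196669
N(d2) = 0.1702943402
Rho = K*T*exp(-rT)*N(d2) = 46.3000 * 0.0833 * 0.9979196669 * 0.1702943402 = 0.655423

Answer: Rho = 0.655423


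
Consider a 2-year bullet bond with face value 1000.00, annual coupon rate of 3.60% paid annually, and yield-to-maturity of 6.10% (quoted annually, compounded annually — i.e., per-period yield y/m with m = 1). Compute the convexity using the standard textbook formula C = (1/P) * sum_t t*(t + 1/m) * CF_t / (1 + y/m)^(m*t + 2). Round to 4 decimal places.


Coupon per period c = face * coupon_rate / m = 36.000000
Periods per year m = 1; per-period yield y/m = 0.061000
Number of cashflows N = 2
Cashflows (t years, CF_t, discount factor 1/(1+y/m)^(m*t), PV):
  t = 1.0000: CF_t = 36.000000, DF = 0.942507, PV = 33.930254
  t = 2.0000: CF_t = 1036.000000, DF = 0.888320, PV = 920.299079
Price P = sum_t PV_t = 954.229334
Convexity numerator sum_t t*(t + 1/m) * CF_t / (1+y/m)^(m*t + 2):
  t = 1.0000: term = 60.281818
  t = 2.0000: term = 4905.118121
Convexity = (1/P) * sum = 4965.399940 / 954.229334 = 5.203571

Answer: Convexity = 5.2036


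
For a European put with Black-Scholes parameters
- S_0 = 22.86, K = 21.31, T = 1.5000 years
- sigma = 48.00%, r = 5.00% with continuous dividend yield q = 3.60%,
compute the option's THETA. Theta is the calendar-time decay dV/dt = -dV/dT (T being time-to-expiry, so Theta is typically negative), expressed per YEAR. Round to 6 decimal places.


d1 = 0.4490938930; d2 = -0.1387836453
phi(d1) = 0.3606738486; exp(-qT) = 0.9474321065; exp(-rT) = 0.9277434863
Theta = -S*exp(-qT)*phi(d1)*sigma/(2*sqrt(T)) + r*K*exp(-rT)*N(-d2) - q*S*exp(-qT)*N(-d1)
N(-d1) = 0.3266819629; N(-d2) = 0.5551894410; sqrt(T) = 1.2247448714
Term 1 = -22.8600 * 0.9474321065 * 0.3606738486 * 0.4800 / (2 * 1.2247448714) = -1.5307511355
Term 2 = 0.0500 * 21.3100 * 0.9277434863 * 0.5551894410 = 0.5488106944
Term 3 = -0.0360 * 22.8600 * 0.9474321065 * 0.3266819629 = -0.2547135104
Theta = -1.5307511355 + (0.5488106944) + (-0.2547135104) = -1.236654

Answer: Theta = -1.236654


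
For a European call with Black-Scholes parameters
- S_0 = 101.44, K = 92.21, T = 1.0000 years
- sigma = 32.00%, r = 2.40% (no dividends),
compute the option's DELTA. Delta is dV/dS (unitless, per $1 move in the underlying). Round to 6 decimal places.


Answer: Delta = 0.703025

Derivation:
d1 = 0.5331215817; d2 = 0.2131215817
phi(d1) = 0.3460929689; exp(-qT) = 1.0000000000; exp(-rT) = 0.9762857098
N(d1) = 0.7030252898
Delta = exp(-qT) * N(d1) = 1.0000000000 * 0.7030252898 = 0.703025


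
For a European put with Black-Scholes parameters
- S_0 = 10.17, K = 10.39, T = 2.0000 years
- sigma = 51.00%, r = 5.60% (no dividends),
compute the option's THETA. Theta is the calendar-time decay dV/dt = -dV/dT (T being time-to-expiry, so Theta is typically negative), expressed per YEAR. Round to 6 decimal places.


Answer: Theta = -0.341584

Derivation:
d1 = 0.4862376868; d2 = -0.2350112300
phi(d1) = 0.3544627283; exp(-qT) = 1.0000000000; exp(-rT) = 0.8940442575
Theta = -S*exp(-qT)*phi(d1)*sigma/(2*sqrt(T)) + r*K*exp(-rT)*N(-d2) - q*S*exp(-qT)*N(-d1)
N(-d1) = 0.3133993270; N(-d2) = 0.5928999915; sqrt(T) = 1.4142135624
Term 1 = -10.1700 * 1.0000000000 * 0.3544627283 * 0.5100 / (2 * 1.4142135624) = -0.6500050211
Term 2 = 0.0560 * 10.3900 * 0.8940442575 * 0.5928999915 = 0.3084210680
Term 3 = 0 (no dividend yield, q = 0)
Theta = -0.6500050211 + (0.3084210680) + (0.0000000000) = -0.341584


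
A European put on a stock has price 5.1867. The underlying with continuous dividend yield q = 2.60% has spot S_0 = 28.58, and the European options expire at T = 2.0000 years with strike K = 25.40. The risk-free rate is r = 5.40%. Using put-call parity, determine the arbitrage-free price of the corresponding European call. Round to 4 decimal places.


Put-call parity: C - P = S_0 * exp(-qT) - K * exp(-rT).
S_0 * exp(-qT) = 28.5800 * 0.94932887 = 27.13181901
K * exp(-rT) = 25.4000 * 0.89762760 = 22.79974095
C = P + S*exp(-qT) - K*exp(-rT)
C = 5.1867 + 27.13181901 - 22.79974095 = 9.5188

Answer: Call price = 9.5188


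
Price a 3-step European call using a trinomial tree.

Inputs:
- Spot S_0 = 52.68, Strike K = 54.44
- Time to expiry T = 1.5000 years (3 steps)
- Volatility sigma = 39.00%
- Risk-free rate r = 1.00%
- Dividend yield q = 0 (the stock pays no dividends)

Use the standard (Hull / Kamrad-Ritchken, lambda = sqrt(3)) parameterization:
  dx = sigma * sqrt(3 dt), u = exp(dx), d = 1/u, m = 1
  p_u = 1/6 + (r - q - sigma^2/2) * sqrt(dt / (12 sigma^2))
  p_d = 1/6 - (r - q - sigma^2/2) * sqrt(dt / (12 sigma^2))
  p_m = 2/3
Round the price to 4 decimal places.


dt = T/N = 0.500000; dx = sigma*sqrt(3*dt) = 0.477650
u = exp(dx) = 1.612282; d = 1/u = 0.620239
p_u = 0.132096, p_m = 0.666667, p_d = 0.201237
Discount per step: exp(-r*dt) = 0.995012
Stock lattice S(k, j) with j the centered position index:
  k=0: S(0,+0) = 52.6800
  k=1: S(1,-1) = 32.6742; S(1,+0) = 52.6800; S(1,+1) = 84.9350
  k=2: S(2,-2) = 20.2658; S(2,-1) = 32.6742; S(2,+0) = 52.6800; S(2,+1) = 84.9350; S(2,+2) = 136.9392
  k=3: S(3,-3) = 12.5696; S(3,-2) = 20.2658; S(3,-1) = 32.6742; S(3,+0) = 52.6800; S(3,+1) = 84.9350; S(3,+2) = 136.9392; S(3,+3) = 220.7846
Terminal payoffs V(N, j) = max(S_T - K, 0):
  V(3,-3) = 0.000000; V(3,-2) = 0.000000; V(3,-1) = 0.000000; V(3,+0) = 0.000000; V(3,+1) = 30.495010; V(3,+2) = 82.499179; V(3,+3) = 166.344558
Backward induction: V(k, j) = exp(-r*dt) * [p_u * V(k+1, j+1) + p_m * V(k+1, j) + p_d * V(k+1, j-1)]
  V(2,-2) = exp(-r*dt) * [p_u*0.000000 + p_m*0.000000 + p_d*0.000000] = 0.000000
  V(2,-1) = exp(-r*dt) * [p_u*0.000000 + p_m*0.000000 + p_d*0.000000] = 0.000000
  V(2,+0) = exp(-r*dt) * [p_u*30.495010 + p_m*0.000000 + p_d*0.000000] = 4.008190
  V(2,+1) = exp(-r*dt) * [p_u*82.499179 + p_m*30.495010 + p_d*0.000000] = 31.072103
  V(2,+2) = exp(-r*dt) * [p_u*166.344558 + p_m*82.499179 + p_d*30.495010] = 82.695182
  V(1,-1) = exp(-r*dt) * [p_u*4.008190 + p_m*0.000000 + p_d*0.000000] = 0.526827
  V(1,+0) = exp(-r*dt) * [p_u*31.072103 + p_m*4.008190 + p_d*0.000000] = 6.742841
  V(1,+1) = exp(-r*dt) * [p_u*82.695182 + p_m*31.072103 + p_d*4.008190] = 32.283247
  V(0,+0) = exp(-r*dt) * [p_u*32.283247 + p_m*6.742841 + p_d*0.526827] = 8.821528

Answer: Price = V(0,0) = 8.8215


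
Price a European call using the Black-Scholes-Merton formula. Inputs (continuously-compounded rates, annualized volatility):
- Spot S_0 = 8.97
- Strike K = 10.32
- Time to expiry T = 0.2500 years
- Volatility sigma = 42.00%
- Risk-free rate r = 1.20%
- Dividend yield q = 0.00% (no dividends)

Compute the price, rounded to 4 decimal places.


d1 = (ln(S/K) + (r - q + 0.5*sigma^2) * T) / (sigma * sqrt(T)) = -0.54832421
d2 = d1 - sigma * sqrt(T) = -0.75832421
exp(-rT) = 0.99700450; exp(-qT) = 1.00000000
C = S_0 * exp(-qT) * N(d1) - K * exp(-rT) * N(d2)
N(d1) = 0.29173465; N(d2) = 0.22412846
C = 8.9700 * 1.00000000 * 0.29173465 - 10.3200 * 0.99700450 * 0.22412846 = 0.3108

Answer: Price = 0.3108


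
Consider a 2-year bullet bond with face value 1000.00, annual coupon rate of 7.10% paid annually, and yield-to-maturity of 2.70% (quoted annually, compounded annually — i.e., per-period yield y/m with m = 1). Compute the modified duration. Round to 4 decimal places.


Coupon per period c = face * coupon_rate / m = 71.000000
Periods per year m = 1; per-period yield y/m = 0.027000
Number of cashflows N = 2
Cashflows (t years, CF_t, discount factor 1/(1+y/m)^(m*t), PV):
  t = 1.0000: CF_t = 71.000000, DF = 0.973710, PV = 69.133398
  t = 2.0000: CF_t = 1071.000000, DF = 0.948111, PV = 1015.426712
Price P = sum_t PV_t = 1084.560110
First compute Macaulay numerator sum_t t * PV_t:
  t * PV_t at t = 1.0000: 69.133398
  t * PV_t at t = 2.0000: 2030.853423
Macaulay duration D = 2099.986821 / 1084.560110 = 1.936257
Modified duration = D / (1 + y/m) = 1.936257 / (1 + 0.027000) = 1.885352

Answer: Modified duration = 1.8854


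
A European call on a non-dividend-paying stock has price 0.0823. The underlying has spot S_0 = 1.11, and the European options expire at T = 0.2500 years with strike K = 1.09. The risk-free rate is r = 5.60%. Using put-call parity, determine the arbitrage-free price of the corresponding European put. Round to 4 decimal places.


Put-call parity: C - P = S_0 * exp(-qT) - K * exp(-rT).
S_0 * exp(-qT) = 1.1100 * 1.00000000 = 1.11000000
K * exp(-rT) = 1.0900 * 0.98609754 = 1.07484632
P = C - S*exp(-qT) + K*exp(-rT)
P = 0.0823 - 1.11000000 + 1.07484632 = 0.0471

Answer: Put price = 0.0471


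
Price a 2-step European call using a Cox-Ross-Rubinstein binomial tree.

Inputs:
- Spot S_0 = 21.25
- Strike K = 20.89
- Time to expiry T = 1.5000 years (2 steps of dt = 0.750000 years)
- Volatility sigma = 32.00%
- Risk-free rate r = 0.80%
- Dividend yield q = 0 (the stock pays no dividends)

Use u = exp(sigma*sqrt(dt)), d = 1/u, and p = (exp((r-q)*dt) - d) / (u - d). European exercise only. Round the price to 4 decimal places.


dt = T/N = 0.750000
u = exp(sigma*sqrt(dt)) = 1.319335; d = 1/u = 0.757957
p = (exp((r-q)*dt) - d) / (u - d) = 0.441878
Discount per step: exp(-r*dt) = 0.994018
Stock lattice S(k, i) with i counting down-moves:
  k=0: S(0,0) = 21.2500
  k=1: S(1,0) = 28.0359; S(1,1) = 16.1066
  k=2: S(2,0) = 36.9887; S(2,1) = 21.2500; S(2,2) = 12.2081
Terminal payoffs V(N, i) = max(S_T - K, 0):
  V(2,0) = 16.098726; V(2,1) = 0.360000; V(2,2) = 0.000000
Backward induction: V(k, i) = exp(-r*dt) * [p * V(k+1, i) + (1-p) * V(k+1, i+1)].
  V(1,0) = exp(-r*dt) * [p*16.098726 + (1-p)*0.360000] = 7.270842
  V(1,1) = exp(-r*dt) * [p*0.360000 + (1-p)*0.000000] = 0.158125
  V(0,0) = exp(-r*dt) * [p*7.270842 + (1-p)*0.158125] = 3.281332

Answer: Price = V(0,0) = 3.2813


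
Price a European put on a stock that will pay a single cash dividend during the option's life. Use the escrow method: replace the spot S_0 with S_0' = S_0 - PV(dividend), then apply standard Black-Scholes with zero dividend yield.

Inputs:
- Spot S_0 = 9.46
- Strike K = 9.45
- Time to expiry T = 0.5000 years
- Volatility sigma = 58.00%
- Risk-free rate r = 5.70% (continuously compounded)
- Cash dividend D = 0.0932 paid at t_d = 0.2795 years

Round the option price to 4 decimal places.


PV(D) = D * exp(-r * t_d) = 0.0932 * 0.98419474 = 0.09172695
S_0' = S_0 - PV(D) = 9.4600 - 0.09172695 = 9.36827305
d1 = (ln(S_0'/K) + (r + sigma^2/2)*T) / (sigma*sqrt(T)) = 0.25337350
d2 = d1 - sigma*sqrt(T) = -0.15674843
exp(-rT) = 0.97190229
N(-d1) = 0.39998980; N(-d2) = 0.56227844
P = K * exp(-rT) * N(-d2) - S_0' * N(-d1) = 9.4500 * 0.97190229 * 0.56227844 - 9.36827305 * 0.39998980 = 1.4170

Answer: Price = 1.4170


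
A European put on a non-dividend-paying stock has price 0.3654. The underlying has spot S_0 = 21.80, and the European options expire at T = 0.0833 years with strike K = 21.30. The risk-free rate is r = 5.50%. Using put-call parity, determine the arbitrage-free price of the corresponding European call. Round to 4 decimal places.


Answer: Call price = 0.9628

Derivation:
Put-call parity: C - P = S_0 * exp(-qT) - K * exp(-rT).
S_0 * exp(-qT) = 21.8000 * 1.00000000 = 21.80000000
K * exp(-rT) = 21.3000 * 0.99542898 = 21.20263725
C = P + S*exp(-qT) - K*exp(-rT)
C = 0.3654 + 21.80000000 - 21.20263725 = 0.9628


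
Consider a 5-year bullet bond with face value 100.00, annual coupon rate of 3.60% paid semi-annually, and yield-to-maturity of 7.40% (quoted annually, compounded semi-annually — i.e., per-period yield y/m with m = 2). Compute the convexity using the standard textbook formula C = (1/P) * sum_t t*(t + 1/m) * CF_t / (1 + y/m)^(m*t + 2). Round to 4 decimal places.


Coupon per period c = face * coupon_rate / m = 1.800000
Periods per year m = 2; per-period yield y/m = 0.037000
Number of cashflows N = 10
Cashflows (t years, CF_t, discount factor 1/(1+y/m)^(m*t), PV):
  t = 0.5000: CF_t = 1.800000, DF = 0.964320, PV = 1.735776
  t = 1.0000: CF_t = 1.800000, DF = 0.929913, PV = 1.673844
  t = 1.5000: CF_t = 1.800000, DF = 0.896734, PV = 1.614122
  t = 2.0000: CF_t = 1.800000, DF = 0.864739, PV = 1.556530
  t = 2.5000: CF_t = 1.800000, DF = 0.833885, PV = 1.500993
  t = 3.0000: CF_t = 1.800000, DF = 0.804132, PV = 1.447438
  t = 3.5000: CF_t = 1.800000, DF = 0.775441, PV = 1.395794
  t = 4.0000: CF_t = 1.800000, DF = 0.747773, PV = 1.345992
  t = 4.5000: CF_t = 1.800000, DF = 0.721093, PV = 1.297967
  t = 5.0000: CF_t = 101.800000, DF = 0.695364, PV = 70.788093
Price P = sum_t PV_t = 84.356549
Convexity numerator sum_t t*(t + 1/m) * CF_t / (1+y/m)^(m*t + 2):
  t = 0.5000: term = 0.807061
  t = 1.0000: term = 2.334795
  t = 1.5000: term = 4.502980
  t = 2.0000: term = 7.237190
  t = 2.5000: term = 10.468452
  t = 3.0000: term = 14.132915
  t = 3.5000: term = 18.171540
  t = 4.0000: term = 22.529806
  t = 4.5000: term = 27.157432
  t = 5.0000: term = 1810.236824
Convexity = (1/P) * sum = 1917.578995 / 84.356549 = 22.731833

Answer: Convexity = 22.7318


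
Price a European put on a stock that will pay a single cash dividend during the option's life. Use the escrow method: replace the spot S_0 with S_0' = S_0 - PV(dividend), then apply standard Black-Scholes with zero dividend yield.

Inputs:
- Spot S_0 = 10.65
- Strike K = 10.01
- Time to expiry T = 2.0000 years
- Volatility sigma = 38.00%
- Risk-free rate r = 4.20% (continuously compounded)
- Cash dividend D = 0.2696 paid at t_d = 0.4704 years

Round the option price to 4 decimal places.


Answer: Price = 1.5347

Derivation:
PV(D) = D * exp(-r * t_d) = 0.2696 * 0.98043709 = 0.26432584
S_0' = S_0 - PV(D) = 10.6500 - 0.26432584 = 10.38567416
d1 = (ln(S_0'/K) + (r + sigma^2/2)*T) / (sigma*sqrt(T)) = 0.49356570
d2 = d1 - sigma*sqrt(T) = -0.04383545
exp(-rT) = 0.91943126
N(-d1) = 0.31080646; N(-d2) = 0.51748222
P = K * exp(-rT) * N(-d2) - S_0' * N(-d1) = 10.0100 * 0.91943126 * 0.51748222 - 10.38567416 * 0.31080646 = 1.5347


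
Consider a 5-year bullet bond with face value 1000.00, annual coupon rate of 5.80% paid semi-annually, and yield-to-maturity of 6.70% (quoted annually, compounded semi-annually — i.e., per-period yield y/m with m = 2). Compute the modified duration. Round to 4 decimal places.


Coupon per period c = face * coupon_rate / m = 29.000000
Periods per year m = 2; per-period yield y/m = 0.033500
Number of cashflows N = 10
Cashflows (t years, CF_t, discount factor 1/(1+y/m)^(m*t), PV):
  t = 0.5000: CF_t = 29.000000, DF = 0.967586, PV = 28.059990
  t = 1.0000: CF_t = 29.000000, DF = 0.936222, PV = 27.150450
  t = 1.5000: CF_t = 29.000000, DF = 0.905876, PV = 26.270392
  t = 2.0000: CF_t = 29.000000, DF = 0.876512, PV = 25.418860
  t = 2.5000: CF_t = 29.000000, DF = 0.848101, PV = 24.594930
  t = 3.0000: CF_t = 29.000000, DF = 0.820611, PV = 23.797707
  t = 3.5000: CF_t = 29.000000, DF = 0.794011, PV = 23.026325
  t = 4.0000: CF_t = 29.000000, DF = 0.768274, PV = 22.279947
  t = 4.5000: CF_t = 29.000000, DF = 0.743371, PV = 21.557762
  t = 5.0000: CF_t = 1029.000000, DF = 0.719275, PV = 740.134358
Price P = sum_t PV_t = 962.290722
First compute Macaulay numerator sum_t t * PV_t:
  t * PV_t at t = 0.5000: 14.029995
  t * PV_t at t = 1.0000: 27.150450
  t * PV_t at t = 1.5000: 39.405588
  t * PV_t at t = 2.0000: 50.837721
  t * PV_t at t = 2.5000: 61.487325
  t * PV_t at t = 3.0000: 71.393121
  t * PV_t at t = 3.5000: 80.592138
  t * PV_t at t = 4.0000: 89.119787
  t * PV_t at t = 4.5000: 97.009928
  t * PV_t at t = 5.0000: 3700.671789
Macaulay duration D = 4231.697843 / 962.290722 = 4.397525
Modified duration = D / (1 + y/m) = 4.397525 / (1 + 0.033500) = 4.254983

Answer: Modified duration = 4.2550


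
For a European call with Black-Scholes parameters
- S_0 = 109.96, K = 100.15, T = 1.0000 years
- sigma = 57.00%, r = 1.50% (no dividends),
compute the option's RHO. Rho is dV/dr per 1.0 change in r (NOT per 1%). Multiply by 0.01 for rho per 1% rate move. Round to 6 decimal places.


d1 = 0.4752589494; d2 = -0.0947410506
phi(d1) = 0.3563385319; exp(-qT) = 1.0000000000; exp(-rT) = 0.9851119396
N(d2) = 0.4622602555
Rho = K*T*exp(-rT)*N(d2) = 100.1500 * 1.0000 * 0.9851119396 * 0.4622602555 = 45.606116

Answer: Rho = 45.606116


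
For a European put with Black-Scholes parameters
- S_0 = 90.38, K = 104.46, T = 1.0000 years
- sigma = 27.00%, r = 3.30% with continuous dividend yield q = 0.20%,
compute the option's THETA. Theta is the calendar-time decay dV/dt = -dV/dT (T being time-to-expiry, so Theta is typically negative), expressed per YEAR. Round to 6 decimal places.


d1 = -0.2864119223; d2 = -0.5564119223
phi(d1) = 0.3829103356; exp(-qT) = 0.9980019987; exp(-rT) = 0.9675385596
Theta = -S*exp(-qT)*phi(d1)*sigma/(2*sqrt(T)) + r*K*exp(-rT)*N(-d2) - q*S*exp(-qT)*N(-d1)
N(-d1) = 0.6127186778; N(-d2) = 0.7110353548; sqrt(T) = 1.0000000000
Term 1 = -90.3800 * 0.9980019987 * 0.3829103356 * 0.2700 / (2 * 1.0000000000) = -4.6626692079
Term 2 = 0.0330 * 104.4600 * 0.9675385596 * 0.7110353548 = 2.3715016938
Term 3 = -0.0020 * 90.3800 * 0.9980019987 * 0.6127186778 = -0.1105337395
Theta = -4.6626692079 + (2.3715016938) + (-0.1105337395) = -2.401701

Answer: Theta = -2.401701


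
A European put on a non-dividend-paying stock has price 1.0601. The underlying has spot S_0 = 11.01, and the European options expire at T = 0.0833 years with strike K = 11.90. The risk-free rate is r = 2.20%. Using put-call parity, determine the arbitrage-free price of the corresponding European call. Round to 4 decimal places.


Answer: Call price = 0.1919

Derivation:
Put-call parity: C - P = S_0 * exp(-qT) - K * exp(-rT).
S_0 * exp(-qT) = 11.0100 * 1.00000000 = 11.01000000
K * exp(-rT) = 11.9000 * 0.99816908 = 11.87821203
C = P + S*exp(-qT) - K*exp(-rT)
C = 1.0601 + 11.01000000 - 11.87821203 = 0.1919
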